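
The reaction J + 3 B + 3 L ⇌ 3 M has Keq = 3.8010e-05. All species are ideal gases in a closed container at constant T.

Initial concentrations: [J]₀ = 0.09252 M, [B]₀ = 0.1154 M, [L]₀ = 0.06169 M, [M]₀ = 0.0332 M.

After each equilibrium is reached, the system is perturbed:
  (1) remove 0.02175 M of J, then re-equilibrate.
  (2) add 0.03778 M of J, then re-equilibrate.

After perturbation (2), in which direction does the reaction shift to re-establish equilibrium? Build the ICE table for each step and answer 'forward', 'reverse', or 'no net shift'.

Q₀ = 1096 vs Keq = 3.8010e-05 ⇒ Q>K, reverse
Step 1:
                  J         B         L         M
  Initial   0.09252    0.1154   0.06169    0.0332
  Change    0.01099   0.03298   0.03298  -0.03298
  Equil      0.1035    0.1484   0.09467 2.2175e-04
  solve Keq expr → x = -0.01099; check Q = 3.8010e-05
Then remove 0.02175 M of J.
Step 2:
                  J         B         L         M
  Initial   0.08176    0.1484   0.09467 2.2175e-04
  Change  5.5679e-06 1.6704e-05 1.6704e-05 -1.6704e-05
  Equil     0.08177    0.1484   0.09468 2.0505e-04
  solve Keq expr → x = -5.5679e-06; check Q = 3.8010e-05
Then add 0.03778 M of J.
Step 3:
                  J         B         L         M
  Initial    0.1195    0.1484   0.09468 2.0505e-04
  Change  -9.1866e-06 -2.7560e-05 -2.7560e-05 2.7560e-05
  Equil      0.1195    0.1484   0.09466 2.3261e-04
  solve Keq expr → x = 9.1866e-06; check Q = 3.8010e-05

Direction: forward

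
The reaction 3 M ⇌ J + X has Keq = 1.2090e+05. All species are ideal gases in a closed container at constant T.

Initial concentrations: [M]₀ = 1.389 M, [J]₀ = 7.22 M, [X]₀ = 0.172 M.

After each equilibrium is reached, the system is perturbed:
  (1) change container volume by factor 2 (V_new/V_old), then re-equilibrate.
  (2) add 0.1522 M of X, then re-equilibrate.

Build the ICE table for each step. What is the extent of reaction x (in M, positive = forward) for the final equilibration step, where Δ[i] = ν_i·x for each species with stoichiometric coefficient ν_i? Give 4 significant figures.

Q₀ = 0.4634 vs Keq = 1.2090e+05 ⇒ Q<K, forward
Step 1:
                   M          J          X
  init         1.389       7.22      0.172
  Δ           -1.355     0.4516     0.4516
  eq         0.03408      7.672     0.6236
  solve Keq expr → x = 0.4516; check Q = 1.2090e+05
Then change container volume by factor 2 (V_new/V_old).
Step 2:
                   M          J          X
  init       0.01704      3.836     0.3118
  Δ         0.004392  -0.001464  -0.001464
  eq         0.02143      3.834     0.3104
  solve Keq expr → x = -0.001464; check Q = 1.2090e+05
Then add 0.1522 M of X.
Step 3:
                   M          J          X
  init       0.02143      3.834     0.4626
  Δ         0.003029   -0.00101   -0.00101
  eq         0.02446      3.833     0.4615
  solve Keq expr → x = -0.00101; check Q = 1.2090e+05

x = -0.00101 M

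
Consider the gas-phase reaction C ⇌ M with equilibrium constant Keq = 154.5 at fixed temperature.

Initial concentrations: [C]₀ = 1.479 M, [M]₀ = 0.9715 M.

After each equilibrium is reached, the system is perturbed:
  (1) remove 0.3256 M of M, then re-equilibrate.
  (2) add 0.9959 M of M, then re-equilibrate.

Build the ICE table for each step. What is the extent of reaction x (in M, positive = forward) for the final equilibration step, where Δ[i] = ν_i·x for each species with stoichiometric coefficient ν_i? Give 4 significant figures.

Q₀ = 0.6569 vs Keq = 154.5 ⇒ Q<K, forward
Step 1:
                   C          M
  init         1.479     0.9715
  Δ           -1.463      1.463
  eq         0.01576      2.435
  solve Keq expr → x = 1.463; check Q = 154.5
Then remove 0.3256 M of M.
Step 2:
                   C          M
  init       0.01576      2.109
  Δ        -0.002094   0.002094
  eq         0.01366      2.111
  solve Keq expr → x = 0.002094; check Q = 154.5
Then add 0.9959 M of M.
Step 3:
                   C          M
  init       0.01366      3.107
  Δ         0.006405  -0.006405
  eq         0.02007      3.101
  solve Keq expr → x = -0.006405; check Q = 154.5

x = -0.006405 M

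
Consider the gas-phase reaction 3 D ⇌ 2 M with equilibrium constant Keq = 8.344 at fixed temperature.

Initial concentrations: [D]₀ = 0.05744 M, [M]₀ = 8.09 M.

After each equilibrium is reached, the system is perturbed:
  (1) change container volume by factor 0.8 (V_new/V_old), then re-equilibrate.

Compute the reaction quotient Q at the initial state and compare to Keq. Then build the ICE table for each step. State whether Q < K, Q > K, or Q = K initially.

Q₀ = 3.4535e+05; Q > K (proceeds reverse)

Q₀ = 3.4535e+05 vs Keq = 8.344 ⇒ Q>K, reverse
Step 1:
                    D           M
  I           0.05744        8.09
  C             1.735      -1.157
  E             1.793       6.933
  solve Keq expr → x = -0.5784; check Q = 8.344
Then change container volume by factor 0.8 (V_new/V_old).
Step 2:
                    D           M
  I             2.241       8.666
  C           -0.1452     0.09678
  E             2.096       8.763
  solve Keq expr → x = 0.04839; check Q = 8.344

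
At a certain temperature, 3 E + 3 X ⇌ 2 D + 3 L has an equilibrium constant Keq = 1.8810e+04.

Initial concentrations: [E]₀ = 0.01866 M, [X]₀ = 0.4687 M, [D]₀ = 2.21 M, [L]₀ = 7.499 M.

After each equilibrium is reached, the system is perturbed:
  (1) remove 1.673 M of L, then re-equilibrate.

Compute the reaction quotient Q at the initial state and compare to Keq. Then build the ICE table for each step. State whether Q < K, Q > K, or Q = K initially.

Q₀ = 3.0788e+09 vs Keq = 1.8810e+04 ⇒ Q>K, reverse
Step 1:
                    E           X           D           L
  Initial     0.01866      0.4687        2.21       7.499
  Change       0.4352      0.4352     -0.2902     -0.4352
  Equil        0.4539      0.9039        1.92       7.064
  solve Keq expr → x = -0.1451; check Q = 1.8810e+04
Then remove 1.673 M of L.
Step 2:
                    E           X           D           L
  Initial      0.4539      0.9039        1.92       5.391
  Change      -0.0684     -0.0684      0.0456      0.0684
  Equil        0.3855      0.8355       1.965       5.459
  solve Keq expr → x = 0.0228; check Q = 1.8810e+04

Q₀ = 3.0788e+09; Q > K (proceeds reverse)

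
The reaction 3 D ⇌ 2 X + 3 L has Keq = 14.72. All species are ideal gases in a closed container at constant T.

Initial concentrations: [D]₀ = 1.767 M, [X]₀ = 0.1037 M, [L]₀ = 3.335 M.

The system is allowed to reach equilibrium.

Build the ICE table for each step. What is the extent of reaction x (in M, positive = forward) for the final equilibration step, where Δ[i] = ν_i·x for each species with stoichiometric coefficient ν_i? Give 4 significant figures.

x = 0.2233 M

Q₀ = 0.0723 vs Keq = 14.72 ⇒ Q<K, forward
Step 1:
                    D           X           L
  init          1.767      0.1037       3.335
  Δ           -0.6698      0.4465      0.6698
  eq            1.097      0.5502       4.005
  solve Keq expr → x = 0.2233; check Q = 14.72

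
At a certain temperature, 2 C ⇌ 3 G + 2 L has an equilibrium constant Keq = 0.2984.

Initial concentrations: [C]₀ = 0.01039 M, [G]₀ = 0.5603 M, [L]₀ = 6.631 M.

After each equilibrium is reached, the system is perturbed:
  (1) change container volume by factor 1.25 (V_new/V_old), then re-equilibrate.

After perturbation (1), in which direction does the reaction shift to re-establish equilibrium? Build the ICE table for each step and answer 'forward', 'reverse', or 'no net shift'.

Q₀ = 7.1645e+04 vs Keq = 0.2984 ⇒ Q>K, reverse
Step 1:
                    C           G           L
  Initial     0.01039      0.5603       6.631
  Change       0.3122     -0.4683     -0.3122
  Equil        0.3226     0.09197       6.319
  solve Keq expr → x = -0.1561; check Q = 0.2984
Then change container volume by factor 1.25 (V_new/V_old).
Step 2:
                    C           G           L
  Initial      0.2581     0.07357       5.055
  Change      -0.0105     0.01576      0.0105
  Equil        0.2476     0.08933       5.066
  solve Keq expr → x = 0.005252; check Q = 0.2984

Direction: forward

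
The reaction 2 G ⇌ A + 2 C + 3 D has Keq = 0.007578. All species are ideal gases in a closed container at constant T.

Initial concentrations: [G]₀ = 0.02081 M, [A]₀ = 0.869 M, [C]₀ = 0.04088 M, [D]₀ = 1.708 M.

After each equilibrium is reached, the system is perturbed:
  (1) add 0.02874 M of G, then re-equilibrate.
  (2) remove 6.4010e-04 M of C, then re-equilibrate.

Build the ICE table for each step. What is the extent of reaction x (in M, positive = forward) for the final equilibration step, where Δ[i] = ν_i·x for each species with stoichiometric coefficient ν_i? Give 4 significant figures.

Q₀ = 16.71 vs Keq = 0.007578 ⇒ Q>K, reverse
Step 1:
                   G          A          C          D
  Initial    0.02081      0.869    0.04088      1.708
  Change     0.03825   -0.01913   -0.03825   -0.05738
  Equil      0.05906     0.8499    0.00263      1.651
  solve Keq expr → x = -0.01913; check Q = 0.007578
Then add 0.02874 M of G.
Step 2:
                   G          A          C          D
  Initial     0.0878     0.8499    0.00263      1.651
  Change   -0.001218 6.0886e-04   0.001218   0.001827
  Equil      0.08658     0.8505   0.003848      1.652
  solve Keq expr → x = 6.0886e-04; check Q = 0.007578
Then remove 6.4010e-04 M of C.
Step 3:
                   G          A          C          D
  Initial    0.08658     0.8505   0.003207      1.652
  Change  -6.0918e-04 3.0459e-04 6.0918e-04 9.1377e-04
  Equil      0.08597     0.8508   0.003817      1.653
  solve Keq expr → x = 3.0459e-04; check Q = 0.007578

x = 3.0459e-04 M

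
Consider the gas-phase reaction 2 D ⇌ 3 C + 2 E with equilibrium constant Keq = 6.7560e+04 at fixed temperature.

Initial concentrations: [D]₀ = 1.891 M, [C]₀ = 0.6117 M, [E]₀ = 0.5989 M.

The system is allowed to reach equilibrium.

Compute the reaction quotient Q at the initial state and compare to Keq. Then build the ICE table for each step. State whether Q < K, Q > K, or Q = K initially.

Q₀ = 0.02296; Q < K (proceeds forward)

Q₀ = 0.02296 vs Keq = 6.7560e+04 ⇒ Q<K, forward
Step 1:
                  D         C         E
  init        1.891    0.6117    0.5989
  Δ          -1.833      2.75     1.833
  eq        0.05768     3.362     2.432
  solve Keq expr → x = 0.9167; check Q = 6.7560e+04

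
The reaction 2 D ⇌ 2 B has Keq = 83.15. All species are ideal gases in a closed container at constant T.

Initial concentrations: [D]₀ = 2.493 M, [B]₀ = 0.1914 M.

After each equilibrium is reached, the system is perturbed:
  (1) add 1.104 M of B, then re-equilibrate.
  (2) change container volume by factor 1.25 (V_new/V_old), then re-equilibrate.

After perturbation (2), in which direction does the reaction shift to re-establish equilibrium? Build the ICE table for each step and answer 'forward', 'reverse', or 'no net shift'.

Q₀ = 0.005894 vs Keq = 83.15 ⇒ Q<K, forward
Step 1:
                    D           B
  init          2.493      0.1914
  Δ            -2.228       2.228
  eq           0.2653       2.419
  solve Keq expr → x = 1.114; check Q = 83.15
Then add 1.104 M of B.
Step 2:
                    D           B
  init         0.2653       3.523
  Δ            0.1091     -0.1091
  eq           0.3744       3.414
  solve Keq expr → x = -0.05455; check Q = 83.15
Then change container volume by factor 1.25 (V_new/V_old).
Step 3:
                    D           B
  init         0.2995       2.731
  Δ                 0           0
  eq           0.2995       2.731
  solve Keq expr → x = 0; check Q = 83.15

Direction: no net shift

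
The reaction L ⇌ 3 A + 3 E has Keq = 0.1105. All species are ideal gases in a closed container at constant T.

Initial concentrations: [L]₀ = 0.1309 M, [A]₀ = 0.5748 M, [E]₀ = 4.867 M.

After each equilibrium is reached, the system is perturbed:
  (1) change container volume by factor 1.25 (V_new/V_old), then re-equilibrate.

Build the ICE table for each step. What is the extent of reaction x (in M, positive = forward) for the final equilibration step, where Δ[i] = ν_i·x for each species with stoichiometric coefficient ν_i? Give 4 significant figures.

x = 0.008289 M

Q₀ = 167.3 vs Keq = 0.1105 ⇒ Q>K, reverse
Step 1:
                    L           A           E
  Initial      0.1309      0.5748       4.867
  Change       0.1671     -0.5014     -0.5014
  Equil         0.298     0.07342       4.366
  solve Keq expr → x = -0.1671; check Q = 0.1105
Then change container volume by factor 1.25 (V_new/V_old).
Step 2:
                    L           A           E
  Initial      0.2384     0.05874       3.492
  Change    -0.008289     0.02487     0.02487
  Equil        0.2301      0.0836       3.517
  solve Keq expr → x = 0.008289; check Q = 0.1105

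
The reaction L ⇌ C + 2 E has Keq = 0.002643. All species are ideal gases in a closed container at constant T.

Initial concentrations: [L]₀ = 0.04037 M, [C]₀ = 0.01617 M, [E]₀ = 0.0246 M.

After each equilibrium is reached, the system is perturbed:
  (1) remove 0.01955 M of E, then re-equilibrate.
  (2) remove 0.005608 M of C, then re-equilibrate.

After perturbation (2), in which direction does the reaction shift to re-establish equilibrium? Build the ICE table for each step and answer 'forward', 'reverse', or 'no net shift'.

Q₀ = 2.4239e-04 vs Keq = 0.002643 ⇒ Q<K, forward
Step 1:
                   L          C          E
  Initial    0.04037    0.01617     0.0246
  Change    -0.01279    0.01279    0.02557
  Equil      0.02758    0.02896    0.05017
  solve Keq expr → x = 0.01279; check Q = 0.002643
Then remove 0.01955 M of E.
Step 2:
                   L          C          E
  Initial    0.02758    0.02896    0.03062
  Change   -0.005367   0.005367    0.01073
  Equil      0.02222    0.03432    0.04136
  solve Keq expr → x = 0.005367; check Q = 0.002643
Then remove 0.005608 M of C.
Step 3:
                   L          C          E
  Initial    0.02222    0.02872    0.04136
  Change   -0.001021   0.001021   0.002042
  Equil      0.02119    0.02974     0.0434
  solve Keq expr → x = 0.001021; check Q = 0.002643

Direction: forward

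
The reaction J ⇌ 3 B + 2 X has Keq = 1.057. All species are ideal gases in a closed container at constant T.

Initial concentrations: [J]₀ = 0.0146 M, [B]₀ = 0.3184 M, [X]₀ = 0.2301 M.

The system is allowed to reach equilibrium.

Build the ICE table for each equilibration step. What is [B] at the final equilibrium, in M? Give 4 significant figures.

Q₀ = 0.1171 vs Keq = 1.057 ⇒ Q<K, forward
Step 1:
                    J           B           X
  I            0.0146      0.3184      0.2301
  C          -0.01189     0.03568     0.02379
  E          0.002707      0.3541      0.2539
  solve Keq expr → x = 0.01189; check Q = 1.057

[B]_eq = 0.3541 M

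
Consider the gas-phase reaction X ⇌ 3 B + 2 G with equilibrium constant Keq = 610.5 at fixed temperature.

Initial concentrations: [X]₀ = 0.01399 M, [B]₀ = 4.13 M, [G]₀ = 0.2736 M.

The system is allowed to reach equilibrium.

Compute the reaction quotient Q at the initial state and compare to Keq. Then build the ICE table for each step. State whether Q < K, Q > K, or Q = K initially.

Q₀ = 376.9 vs Keq = 610.5 ⇒ Q<K, forward
Step 1:
                   X          B          G
  init       0.01399       4.13     0.2736
  Δ         -0.00466    0.01398    0.00932
  eq         0.00933      4.144     0.2829
  solve Keq expr → x = 0.00466; check Q = 610.5

Q₀ = 376.9; Q < K (proceeds forward)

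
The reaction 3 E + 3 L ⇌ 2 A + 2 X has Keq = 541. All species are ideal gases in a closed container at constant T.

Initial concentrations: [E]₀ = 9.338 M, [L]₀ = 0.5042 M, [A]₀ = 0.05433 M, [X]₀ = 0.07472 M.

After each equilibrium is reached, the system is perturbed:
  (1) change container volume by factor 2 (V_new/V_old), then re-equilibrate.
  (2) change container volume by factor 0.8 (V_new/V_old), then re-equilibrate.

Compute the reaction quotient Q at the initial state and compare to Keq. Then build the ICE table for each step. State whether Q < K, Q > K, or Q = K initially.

Q₀ = 1.5790e-07; Q < K (proceeds forward)

Q₀ = 1.5790e-07 vs Keq = 541 ⇒ Q<K, forward
Step 1:
                    E           L           A           X
  init          9.338      0.5042     0.05433     0.07472
  Δ           -0.5001     -0.5001      0.3334      0.3334
  eq            8.838    0.004063      0.3878      0.4081
  solve Keq expr → x = 0.1667; check Q = 541
Then change container volume by factor 2 (V_new/V_old).
Step 2:
                    E           L           A           X
  init          4.419    0.002031      0.1939      0.2041
  Δ          0.001175    0.001175 -7.8366e-04 -7.8366e-04
  eq             4.42    0.003207      0.1931      0.2033
  solve Keq expr → x = -3.9183e-04; check Q = 541
Then change container volume by factor 0.8 (V_new/V_old).
Step 3:
                    E           L           A           X
  init          5.525    0.004009      0.2414      0.2541
  Δ       -5.4697e-04 -5.4697e-04  3.6465e-04  3.6465e-04
  eq            5.525    0.003462      0.2417      0.2545
  solve Keq expr → x = 1.8232e-04; check Q = 541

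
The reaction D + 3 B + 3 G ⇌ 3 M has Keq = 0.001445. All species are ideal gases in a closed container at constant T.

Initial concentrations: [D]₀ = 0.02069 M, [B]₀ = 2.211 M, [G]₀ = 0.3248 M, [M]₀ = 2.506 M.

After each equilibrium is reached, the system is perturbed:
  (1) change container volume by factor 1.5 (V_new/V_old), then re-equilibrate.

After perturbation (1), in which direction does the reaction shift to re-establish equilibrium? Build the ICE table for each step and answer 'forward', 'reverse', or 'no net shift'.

Direction: reverse

Q₀ = 2054 vs Keq = 0.001445 ⇒ Q>K, reverse
Step 1:
                  D         B         G         M
  Initial   0.02069     2.211    0.3248     2.506
  Change     0.5776     1.733     1.733    -1.733
  Equil      0.5983     3.944     2.058    0.7731
  solve Keq expr → x = -0.5776; check Q = 0.001445
Then change container volume by factor 1.5 (V_new/V_old).
Step 2:
                  D         B         G         M
  Initial    0.3989     2.629     1.372    0.5154
  Change    0.04984    0.1495    0.1495   -0.1495
  Equil      0.4487     2.779     1.521    0.3659
  solve Keq expr → x = -0.04984; check Q = 0.001445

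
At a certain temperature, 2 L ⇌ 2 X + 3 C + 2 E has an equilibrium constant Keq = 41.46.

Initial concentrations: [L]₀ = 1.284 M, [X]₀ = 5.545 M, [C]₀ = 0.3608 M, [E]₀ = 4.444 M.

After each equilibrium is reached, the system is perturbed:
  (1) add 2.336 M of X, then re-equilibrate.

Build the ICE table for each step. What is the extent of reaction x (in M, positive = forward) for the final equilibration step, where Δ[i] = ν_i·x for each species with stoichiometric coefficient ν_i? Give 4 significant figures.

Q₀ = 17.3 vs Keq = 41.46 ⇒ Q<K, forward
Step 1:
                    L           X           C           E
  I             1.284       5.545      0.3608       4.444
  C          -0.06502     0.06502     0.09753     0.06502
  E             1.219        5.61      0.4583       4.509
  solve Keq expr → x = 0.03251; check Q = 41.46
Then add 2.336 M of X.
Step 2:
                    L           X           C           E
  I             1.219       7.946      0.4583       4.509
  C           0.05318    -0.05318    -0.07977    -0.05318
  E             1.272       7.893      0.3786       4.456
  solve Keq expr → x = -0.02659; check Q = 41.46

x = -0.02659 M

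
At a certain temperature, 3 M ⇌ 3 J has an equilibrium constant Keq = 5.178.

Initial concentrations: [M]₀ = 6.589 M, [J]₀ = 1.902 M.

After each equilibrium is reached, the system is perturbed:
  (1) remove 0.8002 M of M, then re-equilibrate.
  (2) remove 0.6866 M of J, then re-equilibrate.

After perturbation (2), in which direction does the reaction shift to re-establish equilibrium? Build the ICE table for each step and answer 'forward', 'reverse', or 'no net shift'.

Q₀ = 0.02405 vs Keq = 5.178 ⇒ Q<K, forward
Step 1:
                    M           J
  Initial       6.589       1.902
  Change       -3.479       3.479
  Equil          3.11       5.381
  solve Keq expr → x = 1.16; check Q = 5.178
Then remove 0.8002 M of M.
Step 2:
                    M           J
  Initial        2.31       5.381
  Change       0.5071     -0.5071
  Equil         2.817       4.874
  solve Keq expr → x = -0.169; check Q = 5.178
Then remove 0.6866 M of J.
Step 3:
                    M           J
  Initial       2.817       4.187
  Change      -0.2515      0.2515
  Equil         2.566       4.439
  solve Keq expr → x = 0.08383; check Q = 5.178

Direction: forward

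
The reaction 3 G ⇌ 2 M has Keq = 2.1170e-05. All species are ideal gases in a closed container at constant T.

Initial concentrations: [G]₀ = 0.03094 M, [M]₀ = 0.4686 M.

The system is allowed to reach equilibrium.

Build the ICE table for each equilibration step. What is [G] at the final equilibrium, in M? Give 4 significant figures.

[G]_eq = 0.7295 M

Q₀ = 7414 vs Keq = 2.1170e-05 ⇒ Q>K, reverse
Step 1:
                   G          M
  I          0.03094     0.4686
  C           0.6986    -0.4657
  E           0.7295   0.002867
  solve Keq expr → x = -0.2329; check Q = 2.1170e-05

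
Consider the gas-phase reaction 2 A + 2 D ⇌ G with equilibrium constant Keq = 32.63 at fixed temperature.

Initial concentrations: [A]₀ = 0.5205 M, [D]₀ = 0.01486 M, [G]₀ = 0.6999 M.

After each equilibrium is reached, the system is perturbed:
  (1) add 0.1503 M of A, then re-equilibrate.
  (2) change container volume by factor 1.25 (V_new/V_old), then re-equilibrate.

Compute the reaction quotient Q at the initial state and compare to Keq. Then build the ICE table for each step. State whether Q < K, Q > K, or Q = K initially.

Q₀ = 1.1699e+04; Q > K (proceeds reverse)

Q₀ = 1.1699e+04 vs Keq = 32.63 ⇒ Q>K, reverse
Step 1:
                  A         D         G
  I          0.5205   0.01486    0.6999
  C          0.1802    0.1802  -0.09011
  E          0.7007    0.1951    0.6098
  solve Keq expr → x = -0.09011; check Q = 32.63
Then add 0.1503 M of A.
Step 2:
                  A         D         G
  I           0.851    0.1951    0.6098
  C        -0.02729  -0.02729   0.01364
  E          0.8237    0.1678    0.6234
  solve Keq expr → x = 0.01364; check Q = 32.63
Then change container volume by factor 1.25 (V_new/V_old).
Step 3:
                  A         D         G
  I           0.659    0.1342    0.4987
  C         0.03929   0.03929  -0.01964
  E          0.6983    0.1735    0.4791
  solve Keq expr → x = -0.01964; check Q = 32.63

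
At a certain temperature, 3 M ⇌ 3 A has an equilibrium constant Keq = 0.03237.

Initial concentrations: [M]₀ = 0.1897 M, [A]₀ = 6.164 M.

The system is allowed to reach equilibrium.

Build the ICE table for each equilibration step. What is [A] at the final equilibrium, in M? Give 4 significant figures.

Q₀ = 3.4307e+04 vs Keq = 0.03237 ⇒ Q>K, reverse
Step 1:
                    M           A
  init         0.1897       6.164
  Δ             4.628      -4.628
  eq            4.818       1.536
  solve Keq expr → x = -1.543; check Q = 0.03237

[A]_eq = 1.536 M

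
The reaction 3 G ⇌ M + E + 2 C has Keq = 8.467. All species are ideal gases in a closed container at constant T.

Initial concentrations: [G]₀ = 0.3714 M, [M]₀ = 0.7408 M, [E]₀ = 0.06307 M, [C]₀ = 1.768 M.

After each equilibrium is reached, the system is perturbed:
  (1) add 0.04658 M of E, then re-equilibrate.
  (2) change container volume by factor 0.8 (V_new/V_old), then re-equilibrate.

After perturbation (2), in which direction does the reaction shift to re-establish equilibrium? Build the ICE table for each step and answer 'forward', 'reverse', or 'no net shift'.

Q₀ = 2.851 vs Keq = 8.467 ⇒ Q<K, forward
Step 1:
                    G           M           E           C
  init         0.3714      0.7408     0.06307       1.768
  Δ          -0.07427     0.02476     0.02476     0.04951
  eq           0.2971      0.7656     0.08783       1.818
  solve Keq expr → x = 0.02476; check Q = 8.467
Then add 0.04658 M of E.
Step 2:
                    G           M           E           C
  init         0.2971      0.7656      0.1344       1.818
  Δ           0.03187    -0.01062    -0.01062    -0.02125
  eq            0.329      0.7549      0.1238       1.796
  solve Keq expr → x = -0.01062; check Q = 8.467
Then change container volume by factor 0.8 (V_new/V_old).
Step 3:
                    G           M           E           C
  init         0.4112      0.9437      0.1547       2.245
  Δ           0.02174   -0.007246   -0.007246    -0.01449
  eq            0.433      0.9364      0.1475       2.231
  solve Keq expr → x = -0.007246; check Q = 8.467

Direction: reverse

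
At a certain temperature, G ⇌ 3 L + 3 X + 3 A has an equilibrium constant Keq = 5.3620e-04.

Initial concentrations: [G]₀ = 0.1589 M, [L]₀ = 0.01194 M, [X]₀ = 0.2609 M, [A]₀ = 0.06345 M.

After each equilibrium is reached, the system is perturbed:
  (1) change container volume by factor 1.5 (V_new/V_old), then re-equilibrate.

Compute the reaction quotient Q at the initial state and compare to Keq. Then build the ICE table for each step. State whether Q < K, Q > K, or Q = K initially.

Q₀ = 4.8597e-11; Q < K (proceeds forward)

Q₀ = 4.8597e-11 vs Keq = 5.3620e-04 ⇒ Q<K, forward
Step 1:
                    G           L           X           A
  Initial      0.1589     0.01194      0.2609     0.06345
  Change     -0.07708      0.2312      0.2312      0.2312
  Equil       0.08182      0.2432      0.4921      0.2947
  solve Keq expr → x = 0.07708; check Q = 5.3620e-04
Then change container volume by factor 1.5 (V_new/V_old).
Step 2:
                    G           L           X           A
  Initial     0.05455      0.1621      0.3281      0.1965
  Change     -0.02423      0.0727      0.0727      0.0727
  Equil       0.03031      0.2348      0.4008      0.2692
  solve Keq expr → x = 0.02423; check Q = 5.3620e-04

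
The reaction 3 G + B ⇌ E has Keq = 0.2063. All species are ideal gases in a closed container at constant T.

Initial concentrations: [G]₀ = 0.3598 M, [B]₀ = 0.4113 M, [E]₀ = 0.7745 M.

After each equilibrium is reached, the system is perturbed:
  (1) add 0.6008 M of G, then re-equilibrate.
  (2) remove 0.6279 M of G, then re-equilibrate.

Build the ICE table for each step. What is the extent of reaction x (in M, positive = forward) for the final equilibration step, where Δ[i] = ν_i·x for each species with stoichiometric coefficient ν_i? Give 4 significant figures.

x = -0.1321 M

Q₀ = 40.43 vs Keq = 0.2063 ⇒ Q>K, reverse
Step 1:
                   G          B          E
  I           0.3598     0.4113     0.7745
  C            1.039     0.3464    -0.3464
  E            1.399     0.7577     0.4281
  solve Keq expr → x = -0.3464; check Q = 0.2063
Then add 0.6008 M of G.
Step 2:
                   G          B          E
  I                2     0.7577     0.4281
  C          -0.3792    -0.1264     0.1264
  E            1.621     0.6313     0.5545
  solve Keq expr → x = 0.1264; check Q = 0.2063
Then remove 0.6279 M of G.
Step 3:
                   G          B          E
  I           0.9928     0.6313     0.5545
  C           0.3964     0.1321    -0.1321
  E            1.389     0.7635     0.4223
  solve Keq expr → x = -0.1321; check Q = 0.2063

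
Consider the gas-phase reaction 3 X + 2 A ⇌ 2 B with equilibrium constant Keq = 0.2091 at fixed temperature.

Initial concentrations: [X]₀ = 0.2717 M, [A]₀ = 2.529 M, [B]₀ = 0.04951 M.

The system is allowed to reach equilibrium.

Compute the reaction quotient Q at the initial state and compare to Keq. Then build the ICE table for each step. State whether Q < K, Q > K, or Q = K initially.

Q₀ = 0.01911; Q < K (proceeds forward)

Q₀ = 0.01911 vs Keq = 0.2091 ⇒ Q<K, forward
Step 1:
                    X           A           B
  Initial      0.2717       2.529     0.04951
  Change     -0.07457    -0.04972     0.04972
  Equil        0.1971       2.479     0.09923
  solve Keq expr → x = 0.02486; check Q = 0.2091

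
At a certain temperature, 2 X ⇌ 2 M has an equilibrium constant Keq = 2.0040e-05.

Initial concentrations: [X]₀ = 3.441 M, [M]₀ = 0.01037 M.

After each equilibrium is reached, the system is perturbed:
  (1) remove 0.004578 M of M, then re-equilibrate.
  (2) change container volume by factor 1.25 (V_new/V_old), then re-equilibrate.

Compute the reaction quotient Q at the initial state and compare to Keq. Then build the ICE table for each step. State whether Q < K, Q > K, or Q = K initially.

Q₀ = 9.0821e-06; Q < K (proceeds forward)

Q₀ = 9.0821e-06 vs Keq = 2.0040e-05 ⇒ Q<K, forward
Step 1:
                  X         M
  I           3.441   0.01037
  C       -0.005012  0.005012
  E           3.436   0.01538
  solve Keq expr → x = 0.002506; check Q = 2.0040e-05
Then remove 0.004578 M of M.
Step 2:
                  X         M
  I           3.436    0.0108
  C       -0.004558  0.004558
  E           3.431   0.01536
  solve Keq expr → x = 0.002279; check Q = 2.0040e-05
Then change container volume by factor 1.25 (V_new/V_old).
Step 3:
                  X         M
  I           2.745   0.01229
  C               0         0
  E           2.745   0.01229
  solve Keq expr → x = 0; check Q = 2.0040e-05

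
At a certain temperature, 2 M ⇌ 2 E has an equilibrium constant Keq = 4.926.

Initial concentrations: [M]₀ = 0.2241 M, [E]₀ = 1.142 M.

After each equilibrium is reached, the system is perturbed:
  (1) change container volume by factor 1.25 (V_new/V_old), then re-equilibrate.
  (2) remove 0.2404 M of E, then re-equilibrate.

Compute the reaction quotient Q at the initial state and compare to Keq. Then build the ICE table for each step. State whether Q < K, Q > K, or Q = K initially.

Q₀ = 25.97; Q > K (proceeds reverse)

Q₀ = 25.97 vs Keq = 4.926 ⇒ Q>K, reverse
Step 1:
                    M           E
  init         0.2241       1.142
  Δ            0.2002     -0.2002
  eq           0.4243      0.9418
  solve Keq expr → x = -0.1001; check Q = 4.926
Then change container volume by factor 1.25 (V_new/V_old).
Step 2:
                    M           E
  init         0.3395      0.7534
  Δ                 0           0
  eq           0.3395      0.7534
  solve Keq expr → x = 0; check Q = 4.926
Then remove 0.2404 M of E.
Step 3:
                    M           E
  init         0.3395       0.513
  Δ          -0.07467     0.07467
  eq           0.2648      0.5877
  solve Keq expr → x = 0.03734; check Q = 4.926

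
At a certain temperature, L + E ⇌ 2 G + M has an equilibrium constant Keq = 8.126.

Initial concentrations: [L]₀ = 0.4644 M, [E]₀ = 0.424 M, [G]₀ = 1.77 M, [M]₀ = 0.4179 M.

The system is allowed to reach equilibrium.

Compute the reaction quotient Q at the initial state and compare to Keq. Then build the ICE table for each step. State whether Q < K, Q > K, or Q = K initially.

Q₀ = 6.649 vs Keq = 8.126 ⇒ Q<K, forward
Step 1:
                   L          E          G          M
  I           0.4644      0.424       1.77     0.4179
  C         -0.02182   -0.02182    0.04365    0.02182
  E           0.4426     0.4022      1.814     0.4397
  solve Keq expr → x = 0.02182; check Q = 8.126

Q₀ = 6.649; Q < K (proceeds forward)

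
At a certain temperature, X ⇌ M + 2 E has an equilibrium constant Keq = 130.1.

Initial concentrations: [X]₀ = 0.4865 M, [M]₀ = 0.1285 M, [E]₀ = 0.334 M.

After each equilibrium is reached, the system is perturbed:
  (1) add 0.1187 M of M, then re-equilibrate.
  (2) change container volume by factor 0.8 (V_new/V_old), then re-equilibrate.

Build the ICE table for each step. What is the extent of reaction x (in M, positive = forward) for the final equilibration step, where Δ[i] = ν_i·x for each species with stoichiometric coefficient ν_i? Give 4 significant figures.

Q₀ = 0.02947 vs Keq = 130.1 ⇒ Q<K, forward
Step 1:
                  X         M         E
  I          0.4865    0.1285     0.334
  C         -0.4787    0.4787    0.9574
  E        0.007784    0.6072     1.291
  solve Keq expr → x = 0.4787; check Q = 130.1
Then add 0.1187 M of M.
Step 2:
                  X         M         E
  I        0.007784    0.7259     1.291
  C        0.001461 -0.001461 -0.002922
  E        0.009245    0.7245     1.289
  solve Keq expr → x = -0.001461; check Q = 130.1
Then change container volume by factor 0.8 (V_new/V_old).
Step 3:
                  X         M         E
  I         0.01156    0.9056     1.611
  C        0.006108 -0.006108  -0.01222
  E         0.01766    0.8995     1.598
  solve Keq expr → x = -0.006108; check Q = 130.1

x = -0.006108 M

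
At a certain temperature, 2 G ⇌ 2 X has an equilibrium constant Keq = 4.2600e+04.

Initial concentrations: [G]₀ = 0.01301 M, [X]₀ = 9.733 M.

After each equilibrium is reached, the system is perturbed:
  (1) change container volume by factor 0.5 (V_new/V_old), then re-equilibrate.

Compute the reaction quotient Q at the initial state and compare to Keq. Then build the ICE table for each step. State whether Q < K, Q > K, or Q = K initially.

Q₀ = 5.5968e+05 vs Keq = 4.2600e+04 ⇒ Q>K, reverse
Step 1:
                    G           X
  Initial     0.01301       9.733
  Change      0.03398    -0.03398
  Equil       0.04699       9.699
  solve Keq expr → x = -0.01699; check Q = 4.2600e+04
Then change container volume by factor 0.5 (V_new/V_old).
Step 2:
                    G           X
  Initial     0.09398        19.4
  Change            0           0
  Equil       0.09398        19.4
  solve Keq expr → x = 0; check Q = 4.2600e+04

Q₀ = 5.5968e+05; Q > K (proceeds reverse)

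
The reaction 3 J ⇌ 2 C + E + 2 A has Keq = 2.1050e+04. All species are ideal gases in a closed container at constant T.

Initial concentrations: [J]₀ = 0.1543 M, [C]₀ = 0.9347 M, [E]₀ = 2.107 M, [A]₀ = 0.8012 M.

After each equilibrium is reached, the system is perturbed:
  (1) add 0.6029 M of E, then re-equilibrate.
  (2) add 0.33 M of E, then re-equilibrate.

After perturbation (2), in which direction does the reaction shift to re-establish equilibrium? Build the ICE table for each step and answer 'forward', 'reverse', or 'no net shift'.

Direction: reverse

Q₀ = 321.7 vs Keq = 2.1050e+04 ⇒ Q<K, forward
Step 1:
                  J         C         E         A
  Initial    0.1543    0.9347     2.107    0.8012
  Change    -0.1113   0.07421    0.0371   0.07421
  Equil     0.04299     1.009     2.144    0.8754
  solve Keq expr → x = 0.0371; check Q = 2.1050e+04
Then add 0.6029 M of E.
Step 2:
                  J         C         E         A
  Initial   0.04299     1.009     2.747    0.8754
  Change   0.003538 -0.002359 -0.001179 -0.002359
  Equil     0.04653     1.007     2.746     0.873
  solve Keq expr → x = -0.001179; check Q = 2.1050e+04
Then add 0.33 M of E.
Step 3:
                  J         C         E         A
  Initial   0.04653     1.007     3.076     0.873
  Change   0.001712 -0.001142 -5.7077e-04 -0.001142
  Equil     0.04824     1.005     3.075    0.8719
  solve Keq expr → x = -5.7077e-04; check Q = 2.1050e+04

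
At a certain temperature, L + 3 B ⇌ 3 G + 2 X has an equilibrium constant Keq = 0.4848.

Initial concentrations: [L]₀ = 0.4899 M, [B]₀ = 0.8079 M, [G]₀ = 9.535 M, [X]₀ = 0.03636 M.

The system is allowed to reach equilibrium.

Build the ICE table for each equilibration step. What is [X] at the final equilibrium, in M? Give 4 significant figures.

Q₀ = 4.436 vs Keq = 0.4848 ⇒ Q>K, reverse
Step 1:
                    L           B           G           X
  init         0.4899      0.8079       9.535     0.03636
  Δ           0.01166     0.03499    -0.03499    -0.02333
  eq           0.5016      0.8429         9.5     0.01303
  solve Keq expr → x = -0.01166; check Q = 0.4848

[X]_eq = 0.01303 M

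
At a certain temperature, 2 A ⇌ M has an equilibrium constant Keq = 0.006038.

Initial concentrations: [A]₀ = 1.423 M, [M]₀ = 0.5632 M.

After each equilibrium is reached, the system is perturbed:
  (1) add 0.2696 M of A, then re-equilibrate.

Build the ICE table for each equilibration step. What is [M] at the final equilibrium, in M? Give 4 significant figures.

Q₀ = 0.2781 vs Keq = 0.006038 ⇒ Q>K, reverse
Step 1:
                  A         M
  I           1.423    0.5632
  C           1.052   -0.5262
  E           2.475     0.037
  solve Keq expr → x = -0.5262; check Q = 0.006038
Then add 0.2696 M of A.
Step 2:
                  A         M
  I           2.745     0.037
  C        -0.01594  0.007971
  E           2.729   0.04497
  solve Keq expr → x = 0.007971; check Q = 0.006038

[M]_eq = 0.04497 M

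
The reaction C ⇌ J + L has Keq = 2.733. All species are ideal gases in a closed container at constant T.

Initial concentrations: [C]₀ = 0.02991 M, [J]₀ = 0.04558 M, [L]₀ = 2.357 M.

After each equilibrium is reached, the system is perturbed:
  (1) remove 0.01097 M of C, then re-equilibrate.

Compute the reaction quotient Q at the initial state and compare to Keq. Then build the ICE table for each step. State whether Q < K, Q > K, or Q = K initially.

Q₀ = 3.592 vs Keq = 2.733 ⇒ Q>K, reverse
Step 1:
                   C          J          L
  init       0.02991    0.04558      2.357
  Δ         0.005007  -0.005007  -0.005007
  eq         0.03492    0.04057      2.352
  solve Keq expr → x = -0.005007; check Q = 2.733
Then remove 0.01097 M of C.
Step 2:
                   C          J          L
  init       0.02395    0.04057      2.352
  Δ         0.005856  -0.005856  -0.005856
  eq          0.0298    0.03472      2.346
  solve Keq expr → x = -0.005856; check Q = 2.733

Q₀ = 3.592; Q > K (proceeds reverse)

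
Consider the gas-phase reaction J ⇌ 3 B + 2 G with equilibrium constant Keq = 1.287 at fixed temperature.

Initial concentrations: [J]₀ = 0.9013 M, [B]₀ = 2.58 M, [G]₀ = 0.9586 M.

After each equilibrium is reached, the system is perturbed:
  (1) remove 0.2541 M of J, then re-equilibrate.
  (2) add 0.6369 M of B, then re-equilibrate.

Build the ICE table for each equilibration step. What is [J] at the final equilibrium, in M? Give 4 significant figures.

Q₀ = 17.51 vs Keq = 1.287 ⇒ Q>K, reverse
Step 1:
                  J         B         G
  Initial    0.9013      2.58    0.9586
  Change     0.2402   -0.7207   -0.4805
  Equil       1.142     1.859    0.4781
  solve Keq expr → x = -0.2402; check Q = 1.287
Then remove 0.2541 M of J.
Step 2:
                  J         B         G
  Initial    0.8874     1.859    0.4781
  Change    0.01712  -0.05137  -0.03424
  Equil      0.9046     1.808    0.4439
  solve Keq expr → x = -0.01712; check Q = 1.287
Then add 0.6369 M of B.
Step 3:
                  J         B         G
  Initial    0.9046     2.445    0.4439
  Change    0.05892   -0.1768   -0.1178
  Equil      0.9635     2.268     0.326
  solve Keq expr → x = -0.05892; check Q = 1.287

[J]_eq = 0.9635 M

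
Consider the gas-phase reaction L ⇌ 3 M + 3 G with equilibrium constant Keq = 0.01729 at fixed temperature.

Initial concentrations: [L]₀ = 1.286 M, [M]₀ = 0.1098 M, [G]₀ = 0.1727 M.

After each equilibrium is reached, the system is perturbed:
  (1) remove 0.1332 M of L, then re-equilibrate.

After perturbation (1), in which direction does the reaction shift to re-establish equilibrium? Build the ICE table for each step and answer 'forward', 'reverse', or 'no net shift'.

Q₀ = 5.3020e-06 vs Keq = 0.01729 ⇒ Q<K, forward
Step 1:
                  L         M         G
  Initial     1.286    0.1098    0.1727
  Change     -0.127    0.3809    0.3809
  Equil       1.159    0.4907    0.5536
  solve Keq expr → x = 0.127; check Q = 0.01729
Then remove 0.1332 M of L.
Step 2:
                  L         M         G
  Initial     1.026    0.4907    0.5536
  Change   0.003399   -0.0102   -0.0102
  Equil       1.029    0.4805    0.5434
  solve Keq expr → x = -0.003399; check Q = 0.01729

Direction: reverse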